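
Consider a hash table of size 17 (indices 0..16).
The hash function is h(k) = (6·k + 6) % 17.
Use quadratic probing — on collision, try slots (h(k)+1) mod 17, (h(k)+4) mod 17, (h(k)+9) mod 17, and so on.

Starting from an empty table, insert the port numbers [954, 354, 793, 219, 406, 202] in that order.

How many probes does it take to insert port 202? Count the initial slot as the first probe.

954 hashes to 1; slot 1 is free => place at 1.
354 hashes to 5; slot 5 is free => place at 5.
793 hashes to 4; slot 4 is free => place at 4.
219 hashes to 11; slot 11 is free => place at 11.
406 hashes to 11; 11 taken => place at 12.
202 hashes to 11; 11,12 taken => place at 15.
Table: [∅, 954, ∅, ∅, 793, 354, ∅, ∅, ∅, ∅, ∅, 219, 406, ∅, ∅, 202, ∅]

3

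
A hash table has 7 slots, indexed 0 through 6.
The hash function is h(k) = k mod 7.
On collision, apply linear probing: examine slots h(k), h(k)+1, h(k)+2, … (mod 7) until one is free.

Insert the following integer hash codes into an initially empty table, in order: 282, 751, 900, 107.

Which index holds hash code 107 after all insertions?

282 hashes to 2; slot 2 is free => place at 2.
751 hashes to 2; 2 taken => place at 3.
900 hashes to 4; slot 4 is free => place at 4.
107 hashes to 2; 2,3,4 taken => place at 5.
Table: [., ., 282, 751, 900, 107, .]

5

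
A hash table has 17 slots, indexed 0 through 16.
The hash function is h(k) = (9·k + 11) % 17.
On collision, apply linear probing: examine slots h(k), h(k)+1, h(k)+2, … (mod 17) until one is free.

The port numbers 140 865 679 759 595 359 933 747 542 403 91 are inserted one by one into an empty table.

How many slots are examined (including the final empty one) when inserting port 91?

Insert 140: h=13, slot 13 empty -> index 13.
Insert 865: h=10, slot 10 empty -> index 10.
Insert 679: h=2, slot 2 empty -> index 2.
Insert 759: h=8, slot 8 empty -> index 8.
Insert 595: h=11, slot 11 empty -> index 11.
Insert 359: h=12, slot 12 empty -> index 12.
Insert 933: h=10, slots 10,11,12,13 occupied -> index 14.
Insert 747: h=2, slot 2 occupied -> index 3.
Insert 542: h=10, slots 10,11,12,13,14 occupied -> index 15.
Insert 403: h=0, slot 0 empty -> index 0.
Insert 91: h=14, slots 14,15 occupied -> index 16.
Table: [403, —, 679, 747, —, —, —, —, 759, —, 865, 595, 359, 140, 933, 542, 91]

3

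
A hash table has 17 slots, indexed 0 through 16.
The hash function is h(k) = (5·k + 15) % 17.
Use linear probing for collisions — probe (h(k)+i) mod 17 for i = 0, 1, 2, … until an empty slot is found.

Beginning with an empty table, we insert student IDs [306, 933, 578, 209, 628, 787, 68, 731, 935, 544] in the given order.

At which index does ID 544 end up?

306 hashes to 15; slot 15 is free => place at 15.
933 hashes to 5; slot 5 is free => place at 5.
578 hashes to 15; 15 taken => place at 16.
209 hashes to 6; slot 6 is free => place at 6.
628 hashes to 10; slot 10 is free => place at 10.
787 hashes to 6; 6 taken => place at 7.
68 hashes to 15; 15,16 taken => place at 0.
731 hashes to 15; 15,16,0 taken => place at 1.
935 hashes to 15; 15,16,0,1 taken => place at 2.
544 hashes to 15; 15,16,0,1,2 taken => place at 3.
Table: [68, 731, 935, 544, -, 933, 209, 787, -, -, 628, -, -, -, -, 306, 578]

3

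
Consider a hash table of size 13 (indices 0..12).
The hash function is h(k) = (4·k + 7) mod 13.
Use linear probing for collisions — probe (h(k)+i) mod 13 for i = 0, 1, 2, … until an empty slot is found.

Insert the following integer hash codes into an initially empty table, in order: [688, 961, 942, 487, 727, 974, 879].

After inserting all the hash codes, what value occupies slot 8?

974

688 hashes to 3; slot 3 is free => place at 3.
961 hashes to 3; 3 taken => place at 4.
942 hashes to 5; slot 5 is free => place at 5.
487 hashes to 5; 5 taken => place at 6.
727 hashes to 3; 3,4,5,6 taken => place at 7.
974 hashes to 3; 3,4,5,6,7 taken => place at 8.
879 hashes to 0; slot 0 is free => place at 0.
Table: [879, ∅, ∅, 688, 961, 942, 487, 727, 974, ∅, ∅, ∅, ∅]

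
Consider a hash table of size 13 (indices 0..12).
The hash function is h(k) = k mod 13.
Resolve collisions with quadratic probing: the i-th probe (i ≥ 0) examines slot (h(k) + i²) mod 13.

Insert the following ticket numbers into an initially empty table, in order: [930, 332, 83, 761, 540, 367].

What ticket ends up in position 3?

540

930 hashes to 7; slot 7 is free → place at 7.
332 hashes to 7; 7 taken → place at 8.
83 hashes to 5; slot 5 is free → place at 5.
761 hashes to 7; 7,8 taken → place at 11.
540 hashes to 7; 7,8,11 taken → place at 3.
367 hashes to 3; 3 taken → place at 4.
Table: [-, -, -, 540, 367, 83, -, 930, 332, -, -, 761, -]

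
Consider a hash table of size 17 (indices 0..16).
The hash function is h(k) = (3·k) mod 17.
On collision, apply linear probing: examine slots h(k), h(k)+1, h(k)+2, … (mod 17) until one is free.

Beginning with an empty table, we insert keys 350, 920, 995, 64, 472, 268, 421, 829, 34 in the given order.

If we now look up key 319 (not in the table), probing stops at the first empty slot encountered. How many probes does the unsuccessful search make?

350: h=13 -> slot 13
920: h=6 -> slot 6
995: h=10 -> slot 10
64: h=5 -> slot 5
472: h=5, probe 5,6,7 -> slot 7
268: h=5, probe 5,6,7,8 -> slot 8
421: h=5, probe 5,6,7,8,9 -> slot 9
829: h=5, probe 5,6,7,8,9,10,11 -> slot 11
34: h=0 -> slot 0
Table: [34, ∅, ∅, ∅, ∅, 64, 920, 472, 268, 421, 995, 829, ∅, 350, ∅, ∅, ∅]
Lookup 319: h=5, probe 5,6,7,8,9,10,11,12 → slot 12 empty, not found.

8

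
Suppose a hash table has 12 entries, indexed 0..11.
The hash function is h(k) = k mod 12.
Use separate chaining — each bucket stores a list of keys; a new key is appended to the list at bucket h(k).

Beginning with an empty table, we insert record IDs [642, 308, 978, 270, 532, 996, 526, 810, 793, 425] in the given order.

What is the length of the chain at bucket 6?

4

Insert 642: h=6, bucket 6 empty → new chain.
Insert 308: h=8, bucket 8 empty → new chain.
Insert 978: h=6, bucket 6 nonempty → append to chain.
Insert 270: h=6, bucket 6 nonempty → append to chain.
Insert 532: h=4, bucket 4 empty → new chain.
Insert 996: h=0, bucket 0 empty → new chain.
Insert 526: h=10, bucket 10 empty → new chain.
Insert 810: h=6, bucket 6 nonempty → append to chain.
Insert 793: h=1, bucket 1 empty → new chain.
Insert 425: h=5, bucket 5 empty → new chain.
Final buckets:
0: 996
1: 793
2: _
3: _
4: 532
5: 425
6: 642 -> 978 -> 270 -> 810
7: _
8: 308
9: _
10: 526
11: _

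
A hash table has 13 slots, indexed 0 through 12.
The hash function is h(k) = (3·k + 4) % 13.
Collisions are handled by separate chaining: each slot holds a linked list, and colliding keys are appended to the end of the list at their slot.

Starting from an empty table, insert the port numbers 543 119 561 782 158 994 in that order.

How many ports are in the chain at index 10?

Insert 543: h=8, bucket 8 empty → new chain.
Insert 119: h=10, bucket 10 empty → new chain.
Insert 561: h=10, bucket 10 nonempty → append to chain.
Insert 782: h=10, bucket 10 nonempty → append to chain.
Insert 158: h=10, bucket 10 nonempty → append to chain.
Insert 994: h=9, bucket 9 empty → new chain.
Final buckets:
0: _
1: _
2: _
3: _
4: _
5: _
6: _
7: _
8: 543
9: 994
10: 119 -> 561 -> 782 -> 158
11: _
12: _

4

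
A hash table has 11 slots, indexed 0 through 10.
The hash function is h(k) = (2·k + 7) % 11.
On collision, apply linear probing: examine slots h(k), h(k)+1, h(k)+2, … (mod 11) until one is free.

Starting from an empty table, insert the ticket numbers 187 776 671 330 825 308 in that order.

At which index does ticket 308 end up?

187 hashes to 7; slot 7 is free => place at 7.
776 hashes to 8; slot 8 is free => place at 8.
671 hashes to 7; 7,8 taken => place at 9.
330 hashes to 7; 7,8,9 taken => place at 10.
825 hashes to 7; 7,8,9,10 taken => place at 0.
308 hashes to 7; 7,8,9,10,0 taken => place at 1.
Table: [825, 308, ∅, ∅, ∅, ∅, ∅, 187, 776, 671, 330]

1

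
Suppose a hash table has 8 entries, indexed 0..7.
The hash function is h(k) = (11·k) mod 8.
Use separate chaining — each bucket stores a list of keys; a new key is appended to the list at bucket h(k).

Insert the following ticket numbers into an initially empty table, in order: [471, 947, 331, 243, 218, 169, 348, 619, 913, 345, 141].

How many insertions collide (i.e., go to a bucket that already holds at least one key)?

Insert 471: h=5, bucket 5 empty → new chain.
Insert 947: h=1, bucket 1 empty → new chain.
Insert 331: h=1, bucket 1 nonempty → append to chain.
Insert 243: h=1, bucket 1 nonempty → append to chain.
Insert 218: h=6, bucket 6 empty → new chain.
Insert 169: h=3, bucket 3 empty → new chain.
Insert 348: h=4, bucket 4 empty → new chain.
Insert 619: h=1, bucket 1 nonempty → append to chain.
Insert 913: h=3, bucket 3 nonempty → append to chain.
Insert 345: h=3, bucket 3 nonempty → append to chain.
Insert 141: h=7, bucket 7 empty → new chain.
Final buckets:
0: _
1: 947 -> 331 -> 243 -> 619
2: _
3: 169 -> 913 -> 345
4: 348
5: 471
6: 218
7: 141

5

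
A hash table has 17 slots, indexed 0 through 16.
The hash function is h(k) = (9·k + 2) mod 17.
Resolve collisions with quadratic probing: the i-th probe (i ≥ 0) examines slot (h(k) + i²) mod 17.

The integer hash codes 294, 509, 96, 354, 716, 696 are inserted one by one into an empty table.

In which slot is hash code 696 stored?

11

294: h=13 => slot 13
509: h=10 => slot 10
96: h=16 => slot 16
354: h=9 => slot 9
716: h=3 => slot 3
696: h=10, probe 10,11 => slot 11
Table: [_, _, _, 716, _, _, _, _, _, 354, 509, 696, _, 294, _, _, 96]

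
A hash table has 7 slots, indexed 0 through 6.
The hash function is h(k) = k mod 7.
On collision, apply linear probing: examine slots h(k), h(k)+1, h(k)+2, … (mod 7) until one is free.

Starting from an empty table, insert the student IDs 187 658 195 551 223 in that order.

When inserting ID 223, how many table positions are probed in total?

4

187 hashes to 5; slot 5 is free => place at 5.
658 hashes to 0; slot 0 is free => place at 0.
195 hashes to 6; slot 6 is free => place at 6.
551 hashes to 5; 5,6,0 taken => place at 1.
223 hashes to 6; 6,0,1 taken => place at 2.
Table: [658, 551, 223, _, _, 187, 195]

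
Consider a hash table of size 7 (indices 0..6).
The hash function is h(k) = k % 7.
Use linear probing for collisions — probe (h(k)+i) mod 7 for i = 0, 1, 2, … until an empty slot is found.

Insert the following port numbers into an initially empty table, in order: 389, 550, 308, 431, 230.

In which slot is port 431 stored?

Insert 389: h=4, slot 4 empty → index 4.
Insert 550: h=4, slot 4 occupied → index 5.
Insert 308: h=0, slot 0 empty → index 0.
Insert 431: h=4, slots 4,5 occupied → index 6.
Insert 230: h=6, slots 6,0 occupied → index 1.
Table: [308, 230, ., ., 389, 550, 431]

6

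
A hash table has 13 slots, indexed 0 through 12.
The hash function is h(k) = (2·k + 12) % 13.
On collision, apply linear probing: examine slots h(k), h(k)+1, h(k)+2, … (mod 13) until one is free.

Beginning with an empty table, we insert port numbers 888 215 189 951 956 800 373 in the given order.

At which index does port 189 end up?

888 hashes to 7; slot 7 is free → place at 7.
215 hashes to 0; slot 0 is free → place at 0.
189 hashes to 0; 0 taken → place at 1.
951 hashes to 3; slot 3 is free → place at 3.
956 hashes to 0; 0,1 taken → place at 2.
800 hashes to 0; 0,1,2,3 taken → place at 4.
373 hashes to 4; 4 taken → place at 5.
Table: [215, 189, 956, 951, 800, 373, —, 888, —, —, —, —, —]

1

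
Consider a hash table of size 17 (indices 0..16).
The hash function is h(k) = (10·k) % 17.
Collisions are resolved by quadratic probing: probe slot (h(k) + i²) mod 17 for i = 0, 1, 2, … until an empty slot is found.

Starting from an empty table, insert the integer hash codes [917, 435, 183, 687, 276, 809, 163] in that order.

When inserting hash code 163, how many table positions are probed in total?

917 hashes to 7; slot 7 is free => place at 7.
435 hashes to 15; slot 15 is free => place at 15.
183 hashes to 11; slot 11 is free => place at 11.
687 hashes to 2; slot 2 is free => place at 2.
276 hashes to 6; slot 6 is free => place at 6.
809 hashes to 15; 15 taken => place at 16.
163 hashes to 15; 15,16,2,7 taken => place at 14.
Table: [., ., 687, ., ., ., 276, 917, ., ., ., 183, ., ., 163, 435, 809]

5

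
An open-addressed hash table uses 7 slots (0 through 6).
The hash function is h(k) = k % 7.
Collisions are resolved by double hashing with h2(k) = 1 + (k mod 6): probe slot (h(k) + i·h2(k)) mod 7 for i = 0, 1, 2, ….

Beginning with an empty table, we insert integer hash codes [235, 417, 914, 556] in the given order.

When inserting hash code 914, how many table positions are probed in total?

2

235: h=4 -> slot 4
417: h=4, h2=4, probe 4,1 -> slot 1
914: h=4, h2=3, probe 4,0 -> slot 0
556: h=3 -> slot 3
Table: [914, 417, ., 556, 235, ., .]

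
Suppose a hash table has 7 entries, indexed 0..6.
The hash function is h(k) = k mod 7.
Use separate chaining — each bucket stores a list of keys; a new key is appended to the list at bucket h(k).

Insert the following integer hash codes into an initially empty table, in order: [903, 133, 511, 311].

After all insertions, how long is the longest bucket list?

Insert 903: h=0, bucket 0 empty → new chain.
Insert 133: h=0, bucket 0 nonempty → append to chain.
Insert 511: h=0, bucket 0 nonempty → append to chain.
Insert 311: h=3, bucket 3 empty → new chain.
Final buckets:
0: 903 -> 133 -> 511
1: .
2: .
3: 311
4: .
5: .
6: .

3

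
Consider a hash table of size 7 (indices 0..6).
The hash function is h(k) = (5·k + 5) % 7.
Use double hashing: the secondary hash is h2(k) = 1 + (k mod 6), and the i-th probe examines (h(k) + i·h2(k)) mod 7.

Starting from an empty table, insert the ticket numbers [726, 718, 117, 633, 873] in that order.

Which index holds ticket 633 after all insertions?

3

726: h=2 → slot 2
718: h=4 → slot 4
117: h=2, h2=4, probe 2,6 → slot 6
633: h=6, h2=4, probe 6,3 → slot 3
873: h=2, h2=4, probe 2,6,3,0 → slot 0
Table: [873, —, 726, 633, 718, —, 117]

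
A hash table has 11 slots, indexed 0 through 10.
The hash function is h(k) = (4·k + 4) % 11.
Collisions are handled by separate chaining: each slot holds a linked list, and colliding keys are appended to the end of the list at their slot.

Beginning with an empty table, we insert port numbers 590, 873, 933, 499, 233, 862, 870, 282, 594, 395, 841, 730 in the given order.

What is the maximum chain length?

590 → bucket 10
873 → bucket 9
933 → bucket 7
499 → bucket 9 (collision)
233 → bucket 1
862 → bucket 9 (collision)
870 → bucket 8
282 → bucket 10 (collision)
594 → bucket 4
395 → bucket 0
841 → bucket 2
730 → bucket 9 (collision)
Final buckets:
0: 395
1: 233
2: 841
3: ∅
4: 594
5: ∅
6: ∅
7: 933
8: 870
9: 873 -> 499 -> 862 -> 730
10: 590 -> 282

4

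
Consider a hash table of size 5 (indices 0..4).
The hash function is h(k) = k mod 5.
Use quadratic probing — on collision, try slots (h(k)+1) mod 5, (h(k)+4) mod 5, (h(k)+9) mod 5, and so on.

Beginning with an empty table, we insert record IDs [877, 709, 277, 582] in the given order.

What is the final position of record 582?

1

Insert 877: h=2, slot 2 empty -> index 2.
Insert 709: h=4, slot 4 empty -> index 4.
Insert 277: h=2, slot 2 occupied -> index 3.
Insert 582: h=2, slots 2,3 occupied -> index 1.
Table: [_, 582, 877, 277, 709]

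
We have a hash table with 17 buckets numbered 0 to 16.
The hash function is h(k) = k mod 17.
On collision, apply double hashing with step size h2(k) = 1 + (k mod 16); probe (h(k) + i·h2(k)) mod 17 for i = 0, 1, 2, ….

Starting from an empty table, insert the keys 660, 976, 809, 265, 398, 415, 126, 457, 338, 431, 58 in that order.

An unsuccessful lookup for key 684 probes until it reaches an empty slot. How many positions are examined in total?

2

660: h=14 → slot 14
976: h=7 → slot 7
809: h=10 → slot 10
265: h=10, h2=10, probe 10,3 → slot 3
398: h=7, h2=15, probe 7,5 → slot 5
415: h=7, h2=16, probe 7,6 → slot 6
126: h=7, h2=15, probe 7,5,3,1 → slot 1
457: h=15 → slot 15
338: h=15, h2=3, probe 15,1,4 → slot 4
431: h=6, h2=16, probe 6,5,4,3,2 → slot 2
58: h=7, h2=11, probe 7,1,12 → slot 12
Table: [-, 126, 431, 265, 338, 398, 415, 976, -, -, 809, -, 58, -, 660, 457, -]
Lookup 684: h=4, h2=13, probe 4,0 → slot 0 empty, not found.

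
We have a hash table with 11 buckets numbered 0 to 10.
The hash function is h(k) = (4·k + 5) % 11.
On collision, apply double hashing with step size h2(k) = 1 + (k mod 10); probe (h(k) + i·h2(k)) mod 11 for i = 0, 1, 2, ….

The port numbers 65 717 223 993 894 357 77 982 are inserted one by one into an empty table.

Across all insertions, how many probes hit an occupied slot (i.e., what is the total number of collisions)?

65 hashes to 1; slot 1 is free → place at 1.
717 hashes to 2; slot 2 is free → place at 2.
223 hashes to 6; slot 6 is free → place at 6.
993 hashes to 6, h2=4; 6 taken → place at 10.
894 hashes to 6, h2=5; 6 taken → place at 0.
357 hashes to 3; slot 3 is free → place at 3.
77 hashes to 5; slot 5 is free → place at 5.
982 hashes to 6, h2=3; 6 taken → place at 9.
Table: [894, 65, 717, 357, ., 77, 223, ., ., 982, 993]

3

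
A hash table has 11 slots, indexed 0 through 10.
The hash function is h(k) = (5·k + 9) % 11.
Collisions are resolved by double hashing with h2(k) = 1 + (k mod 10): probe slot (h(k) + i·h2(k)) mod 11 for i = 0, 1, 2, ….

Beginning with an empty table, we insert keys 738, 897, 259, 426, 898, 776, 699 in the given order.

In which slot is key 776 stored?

2

738: h=3 => slot 3
897: h=6 => slot 6
259: h=6, h2=10, probe 6,5 => slot 5
426: h=5, h2=7, probe 5,1 => slot 1
898: h=0 => slot 0
776: h=6, h2=7, probe 6,2 => slot 2
699: h=6, h2=10, probe 6,5,4 => slot 4
Table: [898, 426, 776, 738, 699, 259, 897, —, —, —, —]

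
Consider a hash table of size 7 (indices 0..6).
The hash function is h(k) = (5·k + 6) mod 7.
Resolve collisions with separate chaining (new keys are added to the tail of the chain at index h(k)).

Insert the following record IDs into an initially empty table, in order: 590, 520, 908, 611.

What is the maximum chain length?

Insert 590: h=2, bucket 2 empty → new chain.
Insert 520: h=2, bucket 2 nonempty → append to chain.
Insert 908: h=3, bucket 3 empty → new chain.
Insert 611: h=2, bucket 2 nonempty → append to chain.
Final buckets:
0: —
1: —
2: 590 -> 520 -> 611
3: 908
4: —
5: —
6: —

3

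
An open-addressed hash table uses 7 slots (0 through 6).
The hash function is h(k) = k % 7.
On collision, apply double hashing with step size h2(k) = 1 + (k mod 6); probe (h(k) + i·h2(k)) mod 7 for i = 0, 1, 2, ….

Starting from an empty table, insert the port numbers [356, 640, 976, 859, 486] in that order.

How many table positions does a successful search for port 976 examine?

2

356: h=6 → slot 6
640: h=3 → slot 3
976: h=3, h2=5, probe 3,1 → slot 1
859: h=5 → slot 5
486: h=3, h2=1, probe 3,4 → slot 4
Table: [_, 976, _, 640, 486, 859, 356]
Lookup 976: h=3, h2=5, probe 3,1 → found at 1.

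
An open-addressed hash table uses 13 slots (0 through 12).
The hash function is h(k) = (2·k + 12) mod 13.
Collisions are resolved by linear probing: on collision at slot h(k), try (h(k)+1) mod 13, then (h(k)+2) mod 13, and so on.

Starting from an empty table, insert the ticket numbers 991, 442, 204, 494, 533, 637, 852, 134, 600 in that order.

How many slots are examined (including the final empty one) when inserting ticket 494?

991 hashes to 5; slot 5 is free → place at 5.
442 hashes to 12; slot 12 is free → place at 12.
204 hashes to 4; slot 4 is free → place at 4.
494 hashes to 12; 12 taken → place at 0.
533 hashes to 12; 12,0 taken → place at 1.
637 hashes to 12; 12,0,1 taken → place at 2.
852 hashes to 0; 0,1,2 taken → place at 3.
134 hashes to 7; slot 7 is free → place at 7.
600 hashes to 3; 3,4,5 taken → place at 6.
Table: [494, 533, 637, 852, 204, 991, 600, 134, ∅, ∅, ∅, ∅, 442]

2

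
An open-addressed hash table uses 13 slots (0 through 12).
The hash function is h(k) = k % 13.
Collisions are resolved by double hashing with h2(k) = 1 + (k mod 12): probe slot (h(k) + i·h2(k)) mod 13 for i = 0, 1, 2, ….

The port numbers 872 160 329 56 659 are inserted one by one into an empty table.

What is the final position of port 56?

872: h=1 -> slot 1
160: h=4 -> slot 4
329: h=4, h2=6, probe 4,10 -> slot 10
56: h=4, h2=9, probe 4,0 -> slot 0
659: h=9 -> slot 9
Table: [56, 872, _, _, 160, _, _, _, _, 659, 329, _, _]

0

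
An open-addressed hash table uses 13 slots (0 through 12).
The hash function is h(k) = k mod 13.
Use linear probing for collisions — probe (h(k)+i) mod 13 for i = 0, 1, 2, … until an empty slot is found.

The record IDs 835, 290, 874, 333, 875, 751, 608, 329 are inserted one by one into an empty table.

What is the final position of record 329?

Insert 835: h=3, slot 3 empty -> index 3.
Insert 290: h=4, slot 4 empty -> index 4.
Insert 874: h=3, slots 3,4 occupied -> index 5.
Insert 333: h=8, slot 8 empty -> index 8.
Insert 875: h=4, slots 4,5 occupied -> index 6.
Insert 751: h=10, slot 10 empty -> index 10.
Insert 608: h=10, slot 10 occupied -> index 11.
Insert 329: h=4, slots 4,5,6 occupied -> index 7.
Table: [., ., ., 835, 290, 874, 875, 329, 333, ., 751, 608, .]

7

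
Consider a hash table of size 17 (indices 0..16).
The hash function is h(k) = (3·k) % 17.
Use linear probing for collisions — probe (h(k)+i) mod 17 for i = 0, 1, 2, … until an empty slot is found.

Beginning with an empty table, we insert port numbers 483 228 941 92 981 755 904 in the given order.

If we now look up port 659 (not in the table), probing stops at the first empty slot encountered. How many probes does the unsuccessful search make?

483 hashes to 4; slot 4 is free => place at 4.
228 hashes to 4; 4 taken => place at 5.
941 hashes to 1; slot 1 is free => place at 1.
92 hashes to 4; 4,5 taken => place at 6.
981 hashes to 2; slot 2 is free => place at 2.
755 hashes to 4; 4,5,6 taken => place at 7.
904 hashes to 9; slot 9 is free => place at 9.
Table: [., 941, 981, ., 483, 228, 92, 755, ., 904, ., ., ., ., ., ., .]
Lookup 659: h=5, probe 5,6,7,8 → slot 8 empty, not found.

4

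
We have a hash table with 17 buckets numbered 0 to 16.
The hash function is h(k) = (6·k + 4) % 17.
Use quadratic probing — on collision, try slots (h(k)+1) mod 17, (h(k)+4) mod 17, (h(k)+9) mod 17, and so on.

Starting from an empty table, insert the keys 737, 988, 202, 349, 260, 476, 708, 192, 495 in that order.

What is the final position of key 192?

1

Insert 737: h=6, slot 6 empty -> index 6.
Insert 988: h=16, slot 16 empty -> index 16.
Insert 202: h=9, slot 9 empty -> index 9.
Insert 349: h=7, slot 7 empty -> index 7.
Insert 260: h=0, slot 0 empty -> index 0.
Insert 476: h=4, slot 4 empty -> index 4.
Insert 708: h=2, slot 2 empty -> index 2.
Insert 192: h=0, slot 0 occupied -> index 1.
Insert 495: h=16, slots 16,0 occupied -> index 3.
Table: [260, 192, 708, 495, 476, ., 737, 349, ., 202, ., ., ., ., ., ., 988]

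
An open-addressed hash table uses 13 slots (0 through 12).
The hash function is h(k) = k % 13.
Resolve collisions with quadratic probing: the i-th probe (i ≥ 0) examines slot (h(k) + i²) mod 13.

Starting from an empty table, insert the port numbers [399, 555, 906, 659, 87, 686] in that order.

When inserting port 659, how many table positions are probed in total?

Insert 399: h=9, slot 9 empty → index 9.
Insert 555: h=9, slot 9 occupied → index 10.
Insert 906: h=9, slots 9,10 occupied → index 0.
Insert 659: h=9, slots 9,10,0 occupied → index 5.
Insert 87: h=9, slots 9,10,0,5 occupied → index 12.
Insert 686: h=10, slot 10 occupied → index 11.
Table: [906, ∅, ∅, ∅, ∅, 659, ∅, ∅, ∅, 399, 555, 686, 87]

4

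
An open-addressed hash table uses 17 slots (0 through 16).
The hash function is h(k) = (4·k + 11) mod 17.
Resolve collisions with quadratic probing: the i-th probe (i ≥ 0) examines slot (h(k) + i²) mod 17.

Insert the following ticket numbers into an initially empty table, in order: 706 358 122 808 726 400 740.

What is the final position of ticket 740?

706: h=13 => slot 13
358: h=15 => slot 15
122: h=6 => slot 6
808: h=13, probe 13,14 => slot 14
726: h=8 => slot 8
400: h=13, probe 13,14,0 => slot 0
740: h=13, probe 13,14,0,5 => slot 5
Table: [400, —, —, —, —, 740, 122, —, 726, —, —, —, —, 706, 808, 358, —]

5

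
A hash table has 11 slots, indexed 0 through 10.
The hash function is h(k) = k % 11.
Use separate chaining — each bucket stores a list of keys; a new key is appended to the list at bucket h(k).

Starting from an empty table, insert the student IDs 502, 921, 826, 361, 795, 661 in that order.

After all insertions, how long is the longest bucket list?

2

502 -> bucket 7
921 -> bucket 8
826 -> bucket 1
361 -> bucket 9
795 -> bucket 3
661 -> bucket 1 (collision)
Final buckets:
0: —
1: 826 -> 661
2: —
3: 795
4: —
5: —
6: —
7: 502
8: 921
9: 361
10: —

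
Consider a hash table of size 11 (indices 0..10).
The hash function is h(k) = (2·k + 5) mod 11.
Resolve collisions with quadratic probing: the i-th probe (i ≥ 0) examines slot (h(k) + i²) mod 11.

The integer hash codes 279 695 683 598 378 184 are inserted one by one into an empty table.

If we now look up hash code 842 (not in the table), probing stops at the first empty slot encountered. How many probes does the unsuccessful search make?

279 hashes to 2; slot 2 is free -> place at 2.
695 hashes to 9; slot 9 is free -> place at 9.
683 hashes to 7; slot 7 is free -> place at 7.
598 hashes to 2; 2 taken -> place at 3.
378 hashes to 2; 2,3 taken -> place at 6.
184 hashes to 10; slot 10 is free -> place at 10.
Table: [., ., 279, 598, ., ., 378, 683, ., 695, 184]
Lookup 842: h=6, probe 6,7,10,4 → slot 4 empty, not found.

4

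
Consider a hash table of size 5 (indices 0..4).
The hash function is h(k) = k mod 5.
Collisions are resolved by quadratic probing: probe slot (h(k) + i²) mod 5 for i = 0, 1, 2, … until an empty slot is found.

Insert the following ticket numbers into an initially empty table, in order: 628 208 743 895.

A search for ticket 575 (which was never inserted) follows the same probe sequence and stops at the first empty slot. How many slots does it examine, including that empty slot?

Insert 628: h=3, slot 3 empty → index 3.
Insert 208: h=3, slot 3 occupied → index 4.
Insert 743: h=3, slots 3,4 occupied → index 2.
Insert 895: h=0, slot 0 empty → index 0.
Table: [895, ., 743, 628, 208]
Lookup 575: h=0, probe 0,1 → slot 1 empty, not found.

2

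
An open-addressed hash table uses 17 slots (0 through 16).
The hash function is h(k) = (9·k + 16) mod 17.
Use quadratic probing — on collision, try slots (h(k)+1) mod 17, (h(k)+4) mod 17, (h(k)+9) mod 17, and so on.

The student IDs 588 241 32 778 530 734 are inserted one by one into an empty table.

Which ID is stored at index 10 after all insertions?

530

588: h=4 => slot 4
241: h=9 => slot 9
32: h=15 => slot 15
778: h=14 => slot 14
530: h=9, probe 9,10 => slot 10
734: h=9, probe 9,10,13 => slot 13
Table: [_, _, _, _, 588, _, _, _, _, 241, 530, _, _, 734, 778, 32, _]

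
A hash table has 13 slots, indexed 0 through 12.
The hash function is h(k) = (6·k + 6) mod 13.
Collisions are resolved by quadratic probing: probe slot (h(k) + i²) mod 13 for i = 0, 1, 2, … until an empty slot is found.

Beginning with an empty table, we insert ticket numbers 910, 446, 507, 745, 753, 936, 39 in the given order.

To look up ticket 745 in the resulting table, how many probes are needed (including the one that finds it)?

2

910 hashes to 6; slot 6 is free → place at 6.
446 hashes to 4; slot 4 is free → place at 4.
507 hashes to 6; 6 taken → place at 7.
745 hashes to 4; 4 taken → place at 5.
753 hashes to 0; slot 0 is free → place at 0.
936 hashes to 6; 6,7 taken → place at 10.
39 hashes to 6; 6,7,10 taken → place at 2.
Table: [753, -, 39, -, 446, 745, 910, 507, -, -, 936, -, -]
Lookup 745: h=4, probe 4,5 → found at 5.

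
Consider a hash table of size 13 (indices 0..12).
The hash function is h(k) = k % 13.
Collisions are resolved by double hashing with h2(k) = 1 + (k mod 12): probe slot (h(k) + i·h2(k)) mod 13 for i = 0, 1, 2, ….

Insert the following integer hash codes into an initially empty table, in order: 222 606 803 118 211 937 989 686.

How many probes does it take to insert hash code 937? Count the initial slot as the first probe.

3

Insert 222: h=1, slot 1 empty => index 1.
Insert 606: h=8, slot 8 empty => index 8.
Insert 803: h=10, slot 10 empty => index 10.
Insert 118: h=1, h2=11, slot 1 occupied => index 12.
Insert 211: h=3, slot 3 empty => index 3.
Insert 937: h=1, h2=2, slots 1,3 occupied => index 5.
Insert 989: h=1, h2=6, slot 1 occupied => index 7.
Insert 686: h=10, h2=3, slot 10 occupied => index 0.
Table: [686, 222, ., 211, ., 937, ., 989, 606, ., 803, ., 118]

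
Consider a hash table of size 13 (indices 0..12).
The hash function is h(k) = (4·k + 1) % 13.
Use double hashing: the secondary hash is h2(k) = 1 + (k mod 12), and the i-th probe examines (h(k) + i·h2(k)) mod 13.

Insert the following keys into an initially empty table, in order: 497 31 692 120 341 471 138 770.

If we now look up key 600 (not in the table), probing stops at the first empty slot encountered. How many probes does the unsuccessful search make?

2

497 hashes to 0; slot 0 is free -> place at 0.
31 hashes to 8; slot 8 is free -> place at 8.
692 hashes to 0, h2=9; 0 taken -> place at 9.
120 hashes to 0, h2=1; 0 taken -> place at 1.
341 hashes to 0, h2=6; 0 taken -> place at 6.
471 hashes to 0, h2=4; 0 taken -> place at 4.
138 hashes to 7; slot 7 is free -> place at 7.
770 hashes to 0, h2=3; 0 taken -> place at 3.
Table: [497, 120, _, 770, 471, _, 341, 138, 31, 692, _, _, _]
Lookup 600: h=9, h2=1, probe 9,10 → slot 10 empty, not found.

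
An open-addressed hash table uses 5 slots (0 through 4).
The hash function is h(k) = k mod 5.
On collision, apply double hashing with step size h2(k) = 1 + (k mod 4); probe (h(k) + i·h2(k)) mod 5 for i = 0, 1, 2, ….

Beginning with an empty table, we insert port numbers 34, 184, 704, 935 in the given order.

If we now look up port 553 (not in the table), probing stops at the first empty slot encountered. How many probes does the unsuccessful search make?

3

Insert 34: h=4, slot 4 empty => index 4.
Insert 184: h=4, h2=1, slot 4 occupied => index 0.
Insert 704: h=4, h2=1, slots 4,0 occupied => index 1.
Insert 935: h=0, h2=4, slots 0,4 occupied => index 3.
Table: [184, 704, ∅, 935, 34]
Lookup 553: h=3, h2=2, probe 3,0,2 → slot 2 empty, not found.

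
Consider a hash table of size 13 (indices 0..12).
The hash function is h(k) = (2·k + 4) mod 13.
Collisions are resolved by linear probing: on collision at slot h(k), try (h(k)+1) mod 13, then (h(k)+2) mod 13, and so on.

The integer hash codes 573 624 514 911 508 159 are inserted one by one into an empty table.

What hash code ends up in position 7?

Insert 573: h=6, slot 6 empty → index 6.
Insert 624: h=4, slot 4 empty → index 4.
Insert 514: h=5, slot 5 empty → index 5.
Insert 911: h=6, slot 6 occupied → index 7.
Insert 508: h=6, slots 6,7 occupied → index 8.
Insert 159: h=10, slot 10 empty → index 10.
Table: [∅, ∅, ∅, ∅, 624, 514, 573, 911, 508, ∅, 159, ∅, ∅]

911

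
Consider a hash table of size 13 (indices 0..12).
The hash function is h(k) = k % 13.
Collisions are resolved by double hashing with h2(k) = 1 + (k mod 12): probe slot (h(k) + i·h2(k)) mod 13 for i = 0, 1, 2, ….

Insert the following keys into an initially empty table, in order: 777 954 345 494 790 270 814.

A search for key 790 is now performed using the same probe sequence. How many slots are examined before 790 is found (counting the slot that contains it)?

Insert 777: h=10, slot 10 empty -> index 10.
Insert 954: h=5, slot 5 empty -> index 5.
Insert 345: h=7, slot 7 empty -> index 7.
Insert 494: h=0, slot 0 empty -> index 0.
Insert 790: h=10, h2=11, slot 10 occupied -> index 8.
Insert 270: h=10, h2=7, slot 10 occupied -> index 4.
Insert 814: h=8, h2=11, slot 8 occupied -> index 6.
Table: [494, ., ., ., 270, 954, 814, 345, 790, ., 777, ., .]
Lookup 790: h=10, h2=11, probe 10,8 → found at 8.

2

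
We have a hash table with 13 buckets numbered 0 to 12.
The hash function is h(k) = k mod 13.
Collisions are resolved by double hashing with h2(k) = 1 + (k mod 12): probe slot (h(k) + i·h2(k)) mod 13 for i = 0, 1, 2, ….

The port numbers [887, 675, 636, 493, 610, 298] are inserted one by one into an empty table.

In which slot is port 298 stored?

8

887 hashes to 3; slot 3 is free → place at 3.
675 hashes to 12; slot 12 is free → place at 12.
636 hashes to 12, h2=1; 12 taken → place at 0.
493 hashes to 12, h2=2; 12 taken → place at 1.
610 hashes to 12, h2=11; 12 taken → place at 10.
298 hashes to 12, h2=11; 12,10 taken → place at 8.
Table: [636, 493, ∅, 887, ∅, ∅, ∅, ∅, 298, ∅, 610, ∅, 675]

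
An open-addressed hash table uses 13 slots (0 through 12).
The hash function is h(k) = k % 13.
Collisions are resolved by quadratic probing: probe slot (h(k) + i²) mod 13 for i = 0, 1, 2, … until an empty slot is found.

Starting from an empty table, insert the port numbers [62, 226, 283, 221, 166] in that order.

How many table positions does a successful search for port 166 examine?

3

62: h=10 → slot 10
226: h=5 → slot 5
283: h=10, probe 10,11 → slot 11
221: h=0 → slot 0
166: h=10, probe 10,11,1 → slot 1
Table: [221, 166, -, -, -, 226, -, -, -, -, 62, 283, -]
Lookup 166: h=10, probe 10,11,1 → found at 1.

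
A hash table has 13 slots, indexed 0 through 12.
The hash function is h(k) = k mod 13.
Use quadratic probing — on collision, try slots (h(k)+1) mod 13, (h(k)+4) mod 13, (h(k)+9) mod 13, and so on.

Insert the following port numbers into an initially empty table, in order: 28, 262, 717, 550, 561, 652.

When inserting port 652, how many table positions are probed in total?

5

28 hashes to 2; slot 2 is free => place at 2.
262 hashes to 2; 2 taken => place at 3.
717 hashes to 2; 2,3 taken => place at 6.
550 hashes to 4; slot 4 is free => place at 4.
561 hashes to 2; 2,3,6 taken => place at 11.
652 hashes to 2; 2,3,6,11 taken => place at 5.
Table: [-, -, 28, 262, 550, 652, 717, -, -, -, -, 561, -]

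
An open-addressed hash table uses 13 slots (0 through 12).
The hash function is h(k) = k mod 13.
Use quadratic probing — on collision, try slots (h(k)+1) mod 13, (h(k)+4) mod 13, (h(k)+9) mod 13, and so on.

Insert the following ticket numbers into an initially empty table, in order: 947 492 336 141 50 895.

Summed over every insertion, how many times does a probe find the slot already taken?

947 hashes to 11; slot 11 is free -> place at 11.
492 hashes to 11; 11 taken -> place at 12.
336 hashes to 11; 11,12 taken -> place at 2.
141 hashes to 11; 11,12,2 taken -> place at 7.
50 hashes to 11; 11,12,2,7 taken -> place at 1.
895 hashes to 11; 11,12,2,7,1 taken -> place at 10.
Table: [_, 50, 336, _, _, _, _, 141, _, _, 895, 947, 492]

15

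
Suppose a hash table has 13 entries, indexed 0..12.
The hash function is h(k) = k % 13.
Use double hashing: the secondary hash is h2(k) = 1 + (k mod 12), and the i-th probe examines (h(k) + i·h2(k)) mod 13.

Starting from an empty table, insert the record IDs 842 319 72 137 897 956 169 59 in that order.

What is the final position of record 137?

0

842 hashes to 10; slot 10 is free => place at 10.
319 hashes to 7; slot 7 is free => place at 7.
72 hashes to 7, h2=1; 7 taken => place at 8.
137 hashes to 7, h2=6; 7 taken => place at 0.
897 hashes to 0, h2=10; 0,10,7 taken => place at 4.
956 hashes to 7, h2=9; 7 taken => place at 3.
169 hashes to 0, h2=2; 0 taken => place at 2.
59 hashes to 7, h2=12; 7 taken => place at 6.
Table: [137, ∅, 169, 956, 897, ∅, 59, 319, 72, ∅, 842, ∅, ∅]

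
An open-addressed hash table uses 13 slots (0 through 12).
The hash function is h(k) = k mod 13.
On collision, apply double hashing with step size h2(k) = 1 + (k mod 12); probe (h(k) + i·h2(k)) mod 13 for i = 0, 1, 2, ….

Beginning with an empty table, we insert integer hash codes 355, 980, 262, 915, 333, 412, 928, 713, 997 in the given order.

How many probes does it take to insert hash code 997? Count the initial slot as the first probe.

355 hashes to 4; slot 4 is free => place at 4.
980 hashes to 5; slot 5 is free => place at 5.
262 hashes to 2; slot 2 is free => place at 2.
915 hashes to 5, h2=4; 5 taken => place at 9.
333 hashes to 8; slot 8 is free => place at 8.
412 hashes to 9, h2=5; 9 taken => place at 1.
928 hashes to 5, h2=5; 5 taken => place at 10.
713 hashes to 11; slot 11 is free => place at 11.
997 hashes to 9, h2=2; 9,11 taken => place at 0.
Table: [997, 412, 262, ., 355, 980, ., ., 333, 915, 928, 713, .]

3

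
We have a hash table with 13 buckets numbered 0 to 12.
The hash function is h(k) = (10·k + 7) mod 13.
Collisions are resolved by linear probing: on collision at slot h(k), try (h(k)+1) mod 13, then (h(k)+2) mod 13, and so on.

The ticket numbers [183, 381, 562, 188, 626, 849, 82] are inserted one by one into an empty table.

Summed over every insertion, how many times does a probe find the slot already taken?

3

Insert 183: h=4, slot 4 empty => index 4.
Insert 381: h=8, slot 8 empty => index 8.
Insert 562: h=11, slot 11 empty => index 11.
Insert 188: h=2, slot 2 empty => index 2.
Insert 626: h=1, slot 1 empty => index 1.
Insert 849: h=8, slot 8 occupied => index 9.
Insert 82: h=8, slots 8,9 occupied => index 10.
Table: [-, 626, 188, -, 183, -, -, -, 381, 849, 82, 562, -]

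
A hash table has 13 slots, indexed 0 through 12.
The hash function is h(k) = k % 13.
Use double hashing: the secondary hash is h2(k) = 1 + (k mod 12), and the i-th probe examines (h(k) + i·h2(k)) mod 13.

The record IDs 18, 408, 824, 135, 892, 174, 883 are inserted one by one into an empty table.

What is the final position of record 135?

9

18 hashes to 5; slot 5 is free -> place at 5.
408 hashes to 5, h2=1; 5 taken -> place at 6.
824 hashes to 5, h2=9; 5 taken -> place at 1.
135 hashes to 5, h2=4; 5 taken -> place at 9.
892 hashes to 8; slot 8 is free -> place at 8.
174 hashes to 5, h2=7; 5 taken -> place at 12.
883 hashes to 12, h2=8; 12 taken -> place at 7.
Table: [., 824, ., ., ., 18, 408, 883, 892, 135, ., ., 174]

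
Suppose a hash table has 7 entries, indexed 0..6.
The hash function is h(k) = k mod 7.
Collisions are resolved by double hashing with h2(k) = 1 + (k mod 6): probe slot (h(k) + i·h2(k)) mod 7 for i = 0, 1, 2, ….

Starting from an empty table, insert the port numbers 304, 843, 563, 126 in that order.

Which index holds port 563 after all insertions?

2

304 hashes to 3; slot 3 is free -> place at 3.
843 hashes to 3, h2=4; 3 taken -> place at 0.
563 hashes to 3, h2=6; 3 taken -> place at 2.
126 hashes to 0, h2=1; 0 taken -> place at 1.
Table: [843, 126, 563, 304, _, _, _]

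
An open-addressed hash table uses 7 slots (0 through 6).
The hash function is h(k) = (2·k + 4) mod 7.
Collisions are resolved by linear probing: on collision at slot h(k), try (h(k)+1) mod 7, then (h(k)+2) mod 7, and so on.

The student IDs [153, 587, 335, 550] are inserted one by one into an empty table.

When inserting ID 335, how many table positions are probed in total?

Insert 153: h=2, slot 2 empty -> index 2.
Insert 587: h=2, slot 2 occupied -> index 3.
Insert 335: h=2, slots 2,3 occupied -> index 4.
Insert 550: h=5, slot 5 empty -> index 5.
Table: [_, _, 153, 587, 335, 550, _]

3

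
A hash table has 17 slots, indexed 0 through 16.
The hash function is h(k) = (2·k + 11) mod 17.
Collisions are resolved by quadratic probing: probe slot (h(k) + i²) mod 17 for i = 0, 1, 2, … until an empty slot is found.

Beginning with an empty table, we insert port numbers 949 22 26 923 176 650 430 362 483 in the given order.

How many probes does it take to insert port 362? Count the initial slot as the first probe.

Insert 949: h=5, slot 5 empty -> index 5.
Insert 22: h=4, slot 4 empty -> index 4.
Insert 26: h=12, slot 12 empty -> index 12.
Insert 923: h=4, slots 4,5 occupied -> index 8.
Insert 176: h=6, slot 6 empty -> index 6.
Insert 650: h=2, slot 2 empty -> index 2.
Insert 430: h=4, slots 4,5,8 occupied -> index 13.
Insert 362: h=4, slots 4,5,8,13 occupied -> index 3.
Insert 483: h=8, slot 8 occupied -> index 9.
Table: [-, -, 650, 362, 22, 949, 176, -, 923, 483, -, -, 26, 430, -, -, -]

5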